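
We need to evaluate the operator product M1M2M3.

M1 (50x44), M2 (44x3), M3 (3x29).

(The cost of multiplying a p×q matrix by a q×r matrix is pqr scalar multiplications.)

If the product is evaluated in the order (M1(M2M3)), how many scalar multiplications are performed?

(M2M3): 44×3 by 3×29 → 44×29, cost 44·3·29 = 3828
(M1(M2M3)): 50×44 by 44×29 → 50×29, cost 50·44·29 = 63800; cumulative 67628
Total: 67628 scalar multiplications.

67628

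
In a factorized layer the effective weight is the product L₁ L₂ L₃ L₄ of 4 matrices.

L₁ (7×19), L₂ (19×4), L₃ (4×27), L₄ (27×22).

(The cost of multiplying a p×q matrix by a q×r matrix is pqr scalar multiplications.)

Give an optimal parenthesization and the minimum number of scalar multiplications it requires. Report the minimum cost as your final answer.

Adjacent pairs: L₁L₂ = 7·19·4 = 532; L₂L₃ = 19·4·27 = 2052; L₃L₄ = 4·27·22 = 2376.
Length 3: L₁..L₃: k=1: 0+2052+7·19·27=5643; k=2: 532+0+7·4·27=1288 → min 1288 | L₂..L₄: k=2: 0+2376+19·4·22=4048; k=3: 2052+0+19·27·22=13338 → min 4048.
Length 4: L₁..L₄: k=1: 0+4048+7·19·22=6974; k=2: 532+2376+7·4·22=3524; k=3: 1288+0+7·27·22=5446 → min 3524.
Optimal parenthesization: ((L₁ L₂) (L₃ L₄)) with cost 3524.

3524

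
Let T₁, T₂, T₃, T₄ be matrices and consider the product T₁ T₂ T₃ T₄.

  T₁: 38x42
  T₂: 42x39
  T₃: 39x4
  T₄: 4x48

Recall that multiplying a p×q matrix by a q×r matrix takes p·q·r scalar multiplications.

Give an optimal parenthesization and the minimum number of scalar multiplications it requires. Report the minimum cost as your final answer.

20232

Adjacent pairs: T₁T₂ = 38·42·39 = 62244; T₂T₃ = 42·39·4 = 6552; T₃T₄ = 39·4·48 = 7488.
Length 3: T₁..T₃: k=1: 0+6552+38·42·4=12936; k=2: 62244+0+38·39·4=68172 → min 12936 | T₂..T₄: k=2: 0+7488+42·39·48=86112; k=3: 6552+0+42·4·48=14616 → min 14616.
Length 4: T₁..T₄: k=1: 0+14616+38·42·48=91224; k=2: 62244+7488+38·39·48=140868; k=3: 12936+0+38·4·48=20232 → min 20232.
Optimal parenthesization: ((T₁ (T₂ T₃)) T₄) with cost 20232.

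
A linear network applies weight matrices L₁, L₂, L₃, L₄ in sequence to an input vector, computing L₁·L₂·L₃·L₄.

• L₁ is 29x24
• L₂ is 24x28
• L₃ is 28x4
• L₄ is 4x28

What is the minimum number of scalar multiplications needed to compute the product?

8720

Adjacent pairs: L₁L₂ = 29·24·28 = 19488; L₂L₃ = 24·28·4 = 2688; L₃L₄ = 28·4·28 = 3136.
Length 3: L₁..L₃: k=1: 0+2688+29·24·4=5472; k=2: 19488+0+29·28·4=22736 → min 5472 | L₂..L₄: k=2: 0+3136+24·28·28=21952; k=3: 2688+0+24·4·28=5376 → min 5376.
Length 4: L₁..L₄: k=1: 0+5376+29·24·28=24864; k=2: 19488+3136+29·28·28=45360; k=3: 5472+0+29·4·28=8720 → min 8720.
Optimal order: ((L₁·(L₂·L₃))·L₄) with cost 8720.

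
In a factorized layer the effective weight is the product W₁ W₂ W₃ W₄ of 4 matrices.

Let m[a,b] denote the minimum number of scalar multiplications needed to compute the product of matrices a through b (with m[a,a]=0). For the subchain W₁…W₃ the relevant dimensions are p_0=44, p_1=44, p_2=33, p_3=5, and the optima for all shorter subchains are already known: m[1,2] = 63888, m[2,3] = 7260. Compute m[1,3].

16940

m[1,3] = min over k∈[1,2] of m[1,k]+m[k+1,3]+p_{0}·p_k·p_{3}.
k=1: 0 + 7260 + 44·44·5 = 16940; k=2: 63888 + 0 + 44·33·5 = 71148.
Minimum: 16940 at k=1.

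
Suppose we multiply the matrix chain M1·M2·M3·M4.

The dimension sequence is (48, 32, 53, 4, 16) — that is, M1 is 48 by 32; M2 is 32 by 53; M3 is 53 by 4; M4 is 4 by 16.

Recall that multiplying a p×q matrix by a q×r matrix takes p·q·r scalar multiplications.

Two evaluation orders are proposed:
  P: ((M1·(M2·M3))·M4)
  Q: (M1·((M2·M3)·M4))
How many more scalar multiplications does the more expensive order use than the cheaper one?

Order P = ((M1·(M2·M3))·M4): (M2·M3): 32×53 by 53×4 → 32×4, cost 32·53·4 = 6784; (M1·(M2·M3)): 48×32 by 32×4 → 48×4, cost 48·32·4 = 6144; cumulative 12928; ((M1·(M2·M3))·M4): 48×4 by 4×16 → 48×16, cost 48·4·16 = 3072; cumulative 16000. Total 16000.
Order Q = (M1·((M2·M3)·M4)): (M2·M3): 32×53 by 53×4 → 32×4, cost 32·53·4 = 6784; ((M2·M3)·M4): 32×4 by 4×16 → 32×16, cost 32·4·16 = 2048; cumulative 8832; (M1·((M2·M3)·M4)): 48×32 by 32×16 → 48×16, cost 48·32·16 = 24576; cumulative 33408. Total 33408.
Difference: |16000 − 33408| = 17408.

17408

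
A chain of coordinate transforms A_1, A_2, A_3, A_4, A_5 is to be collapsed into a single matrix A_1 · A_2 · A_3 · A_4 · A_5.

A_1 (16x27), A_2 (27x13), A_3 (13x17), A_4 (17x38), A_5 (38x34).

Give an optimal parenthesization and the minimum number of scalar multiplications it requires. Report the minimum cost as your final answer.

37882

Adjacent pairs: A_1A_2 = 16·27·13 = 5616; A_2A_3 = 27·13·17 = 5967; A_3A_4 = 13·17·38 = 8398; A_4A_5 = 17·38·34 = 21964.
Length 3: A_1..A_3: k=1: 0+5967+16·27·17=13311; k=2: 5616+0+16·13·17=9152 → min 9152 | A_2..A_4: k=2: 0+8398+27·13·38=21736; k=3: 5967+0+27·17·38=23409 → min 21736 | A_3..A_5: k=3: 0+21964+13·17·34=29478; k=4: 8398+0+13·38·34=25194 → min 25194.
Length 4: A_1..A_4: k=1: 0+21736+16·27·38=38152; k=2: 5616+8398+16·13·38=21918; k=3: 9152+0+16·17·38=19488 → min 19488 | A_2..A_5: k=2: 0+25194+27·13·34=37128; k=3: 5967+21964+27·17·34=43537; k=4: 21736+0+27·38·34=56620 → min 37128.
Length 5: A_1..A_5: k=1: 0+37128+16·27·34=51816; k=2: 5616+25194+16·13·34=37882; k=3: 9152+21964+16·17·34=40364; k=4: 19488+0+16·38·34=40160 → min 37882.
Optimal parenthesization: ((A_1 · A_2) · ((A_3 · A_4) · A_5)) with cost 37882.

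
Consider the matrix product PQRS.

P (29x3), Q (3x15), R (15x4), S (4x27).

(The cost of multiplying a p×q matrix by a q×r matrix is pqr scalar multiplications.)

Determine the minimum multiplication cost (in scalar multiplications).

2853

Adjacent pairs: PQ = 29·3·15 = 1305; QR = 3·15·4 = 180; RS = 15·4·27 = 1620.
Length 3: P..R: k=1: 0+180+29·3·4=528; k=2: 1305+0+29·15·4=3045 → min 528 | Q..S: k=2: 0+1620+3·15·27=2835; k=3: 180+0+3·4·27=504 → min 504.
Length 4: P..S: k=1: 0+504+29·3·27=2853; k=2: 1305+1620+29·15·27=14670; k=3: 528+0+29·4·27=3660 → min 2853.
Optimal order: (P((QR)S)) with cost 2853.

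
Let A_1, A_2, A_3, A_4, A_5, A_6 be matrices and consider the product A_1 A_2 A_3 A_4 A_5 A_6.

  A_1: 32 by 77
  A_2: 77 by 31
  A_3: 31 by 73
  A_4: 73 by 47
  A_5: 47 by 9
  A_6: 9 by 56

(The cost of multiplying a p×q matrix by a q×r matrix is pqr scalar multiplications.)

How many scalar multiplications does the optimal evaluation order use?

111033

Adjacent pairs: A_1A_2 = 32·77·31 = 76384; A_2A_3 = 77·31·73 = 174251; A_3A_4 = 31·73·47 = 106361; A_4A_5 = 73·47·9 = 30879; A_5A_6 = 47·9·56 = 23688.
Length 3: A_1..A_3: k=1: 0+174251+32·77·73=354123; k=2: 76384+0+32·31·73=148800 → min 148800 | A_2..A_4: k=2: 0+106361+77·31·47=218550; k=3: 174251+0+77·73·47=438438 → min 218550 | A_3..A_5: k=3: 0+30879+31·73·9=51246; k=4: 106361+0+31·47·9=119474 → min 51246 | A_4..A_6: k=4: 0+23688+73·47·56=215824; k=5: 30879+0+73·9·56=67671 → min 67671.
Length 4: A_1..A_4: k=1: 0+218550+32·77·47=334358; k=2: 76384+106361+32·31·47=229369; k=3: 148800+0+32·73·47=258592 → min 229369 | A_2..A_5: k=2: 0+51246+77·31·9=72729; k=3: 174251+30879+77·73·9=255719; k=4: 218550+0+77·47·9=251121 → min 72729 | A_3..A_6: k=3: 0+67671+31·73·56=194399; k=4: 106361+23688+31·47·56=211641; k=5: 51246+0+31·9·56=66870 → min 66870.
Length 5: A_1..A_5: k=1: 0+72729+32·77·9=94905; k=2: 76384+51246+32·31·9=136558; k=3: 148800+30879+32·73·9=200703; k=4: 229369+0+32·47·9=242905 → min 94905 | A_2..A_6: k=2: 0+66870+77·31·56=200542; k=3: 174251+67671+77·73·56=556698; k=4: 218550+23688+77·47·56=444902; k=5: 72729+0+77·9·56=111537 → min 111537.
Length 6: A_1..A_6: k=1: 0+111537+32·77·56=249521; k=2: 76384+66870+32·31·56=198806; k=3: 148800+67671+32·73·56=347287; k=4: 229369+23688+32·47·56=337281; k=5: 94905+0+32·9·56=111033 → min 111033.
Optimal order: ((A_1 (A_2 (A_3 (A_4 A_5)))) A_6) with cost 111033.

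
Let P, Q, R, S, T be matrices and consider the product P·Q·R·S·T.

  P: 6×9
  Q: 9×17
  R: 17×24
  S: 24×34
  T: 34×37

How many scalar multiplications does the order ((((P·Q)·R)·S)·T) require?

(P·Q): 6×9 by 9×17 → 6×17, cost 6·9·17 = 918
((P·Q)·R): 6×17 by 17×24 → 6×24, cost 6·17·24 = 2448; cumulative 3366
(((P·Q)·R)·S): 6×24 by 24×34 → 6×34, cost 6·24·34 = 4896; cumulative 8262
((((P·Q)·R)·S)·T): 6×34 by 34×37 → 6×37, cost 6·34·37 = 7548; cumulative 15810
Total: 15810 scalar multiplications.

15810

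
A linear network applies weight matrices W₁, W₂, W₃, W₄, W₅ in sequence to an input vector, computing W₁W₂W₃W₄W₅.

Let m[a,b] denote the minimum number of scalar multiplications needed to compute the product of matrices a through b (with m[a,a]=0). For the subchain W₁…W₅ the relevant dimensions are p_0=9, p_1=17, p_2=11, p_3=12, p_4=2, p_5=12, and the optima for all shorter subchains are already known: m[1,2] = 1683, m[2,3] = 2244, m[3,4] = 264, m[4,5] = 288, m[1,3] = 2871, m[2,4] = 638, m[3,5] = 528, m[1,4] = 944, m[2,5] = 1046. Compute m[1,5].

1160

m[1,5] = min over k∈[1,4] of m[1,k]+m[k+1,5]+p_{0}·p_k·p_{5}.
k=1: 0 + 1046 + 9·17·12 = 2882; k=2: 1683 + 528 + 9·11·12 = 3399; k=3: 2871 + 288 + 9·12·12 = 4455; k=4: 944 + 0 + 9·2·12 = 1160.
Minimum: 1160 at k=4.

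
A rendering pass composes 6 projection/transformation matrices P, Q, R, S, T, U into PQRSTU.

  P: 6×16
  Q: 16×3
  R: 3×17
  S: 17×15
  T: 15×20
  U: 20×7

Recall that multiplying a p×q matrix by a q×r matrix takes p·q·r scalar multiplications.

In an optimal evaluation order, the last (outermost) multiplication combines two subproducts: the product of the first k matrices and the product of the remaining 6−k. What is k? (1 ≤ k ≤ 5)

2

Adjacent pairs: PQ = 6·16·3 = 288; QR = 16·3·17 = 816; RS = 3·17·15 = 765; ST = 17·15·20 = 5100; TU = 15·20·7 = 2100.
Length 3: P..R: k=1: 0+816+6·16·17=2448; k=2: 288+0+6·3·17=594 → min 594 | Q..S: k=2: 0+765+16·3·15=1485; k=3: 816+0+16·17·15=4896 → min 1485 | R..T: k=3: 0+5100+3·17·20=6120; k=4: 765+0+3·15·20=1665 → min 1665 | S..U: k=4: 0+2100+17·15·7=3885; k=5: 5100+0+17·20·7=7480 → min 3885.
Length 4: P..S: k=1: 0+1485+6·16·15=2925; k=2: 288+765+6·3·15=1323; k=3: 594+0+6·17·15=2124 → min 1323 | Q..T: k=2: 0+1665+16·3·20=2625; k=3: 816+5100+16·17·20=11356; k=4: 1485+0+16·15·20=6285 → min 2625 | R..U: k=3: 0+3885+3·17·7=4242; k=4: 765+2100+3·15·7=3180; k=5: 1665+0+3·20·7=2085 → min 2085.
Length 5: P..T: k=1: 0+2625+6·16·20=4545; k=2: 288+1665+6·3·20=2313; k=3: 594+5100+6·17·20=7734; k=4: 1323+0+6·15·20=3123 → min 2313 | Q..U: k=2: 0+2085+16·3·7=2421; k=3: 816+3885+16·17·7=6605; k=4: 1485+2100+16·15·7=5265; k=5: 2625+0+16·20·7=4865 → min 2421.
Top-level splits: k=1: (P..P)·(Q..U) → 0+2421+6·16·7 = 3093; k=2: (P..Q)·(R..U) → 288+2085+6·3·7 = 2499; k=3: (P..R)·(S..U) → 594+3885+6·17·7 = 5193; k=4: (P..S)·(T..U) → 1323+2100+6·15·7 = 4053; k=5: (P..T)·(U..U) → 2313+0+6·20·7 = 3153.
Best split is after Q, i.e. k = 2.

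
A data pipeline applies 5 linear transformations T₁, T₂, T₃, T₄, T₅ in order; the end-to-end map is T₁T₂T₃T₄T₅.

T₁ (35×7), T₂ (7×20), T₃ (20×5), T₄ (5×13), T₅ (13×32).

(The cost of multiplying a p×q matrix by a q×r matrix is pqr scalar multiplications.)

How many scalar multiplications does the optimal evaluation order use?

9605

Adjacent pairs: T₁T₂ = 35·7·20 = 4900; T₂T₃ = 7·20·5 = 700; T₃T₄ = 20·5·13 = 1300; T₄T₅ = 5·13·32 = 2080.
Length 3: T₁..T₃: k=1: 0+700+35·7·5=1925; k=2: 4900+0+35·20·5=8400 → min 1925 | T₂..T₄: k=2: 0+1300+7·20·13=3120; k=3: 700+0+7·5·13=1155 → min 1155 | T₃..T₅: k=3: 0+2080+20·5·32=5280; k=4: 1300+0+20·13·32=9620 → min 5280.
Length 4: T₁..T₄: k=1: 0+1155+35·7·13=4340; k=2: 4900+1300+35·20·13=15300; k=3: 1925+0+35·5·13=4200 → min 4200 | T₂..T₅: k=2: 0+5280+7·20·32=9760; k=3: 700+2080+7·5·32=3900; k=4: 1155+0+7·13·32=4067 → min 3900.
Length 5: T₁..T₅: k=1: 0+3900+35·7·32=11740; k=2: 4900+5280+35·20·32=32580; k=3: 1925+2080+35·5·32=9605; k=4: 4200+0+35·13·32=18760 → min 9605.
Optimal order: ((T₁(T₂T₃))(T₄T₅)) with cost 9605.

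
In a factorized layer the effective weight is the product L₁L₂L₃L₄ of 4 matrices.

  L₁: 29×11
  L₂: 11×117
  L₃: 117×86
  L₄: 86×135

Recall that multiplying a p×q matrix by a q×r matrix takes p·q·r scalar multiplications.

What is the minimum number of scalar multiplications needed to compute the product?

281457

Adjacent pairs: L₁L₂ = 29·11·117 = 37323; L₂L₃ = 11·117·86 = 110682; L₃L₄ = 117·86·135 = 1358370.
Length 3: L₁..L₃: k=1: 0+110682+29·11·86=138116; k=2: 37323+0+29·117·86=329121 → min 138116 | L₂..L₄: k=2: 0+1358370+11·117·135=1532115; k=3: 110682+0+11·86·135=238392 → min 238392.
Length 4: L₁..L₄: k=1: 0+238392+29·11·135=281457; k=2: 37323+1358370+29·117·135=1853748; k=3: 138116+0+29·86·135=474806 → min 281457.
Optimal order: (L₁((L₂L₃)L₄)) with cost 281457.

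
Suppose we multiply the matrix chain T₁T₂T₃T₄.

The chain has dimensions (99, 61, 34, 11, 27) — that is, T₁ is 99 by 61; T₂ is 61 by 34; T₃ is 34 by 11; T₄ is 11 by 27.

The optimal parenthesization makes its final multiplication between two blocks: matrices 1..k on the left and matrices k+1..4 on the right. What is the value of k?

3

Adjacent pairs: T₁T₂ = 99·61·34 = 205326; T₂T₃ = 61·34·11 = 22814; T₃T₄ = 34·11·27 = 10098.
Length 3: T₁..T₃: k=1: 0+22814+99·61·11=89243; k=2: 205326+0+99·34·11=242352 → min 89243 | T₂..T₄: k=2: 0+10098+61·34·27=66096; k=3: 22814+0+61·11·27=40931 → min 40931.
Top-level splits: k=1: (T₁..T₁)·(T₂..T₄) → 0+40931+99·61·27 = 203984; k=2: (T₁..T₂)·(T₃..T₄) → 205326+10098+99·34·27 = 306306; k=3: (T₁..T₃)·(T₄..T₄) → 89243+0+99·11·27 = 118646.
Best split is after T₃, i.e. k = 3.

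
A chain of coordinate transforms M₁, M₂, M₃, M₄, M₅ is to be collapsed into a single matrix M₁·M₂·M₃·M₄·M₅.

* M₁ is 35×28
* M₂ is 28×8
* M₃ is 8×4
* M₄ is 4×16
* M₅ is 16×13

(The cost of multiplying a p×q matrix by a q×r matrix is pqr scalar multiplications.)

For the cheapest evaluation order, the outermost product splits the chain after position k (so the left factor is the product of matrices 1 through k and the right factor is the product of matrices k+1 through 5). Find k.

3

Adjacent pairs: M₁M₂ = 35·28·8 = 7840; M₂M₃ = 28·8·4 = 896; M₃M₄ = 8·4·16 = 512; M₄M₅ = 4·16·13 = 832.
Length 3: M₁..M₃: k=1: 0+896+35·28·4=4816; k=2: 7840+0+35·8·4=8960 → min 4816 | M₂..M₄: k=2: 0+512+28·8·16=4096; k=3: 896+0+28·4·16=2688 → min 2688 | M₃..M₅: k=3: 0+832+8·4·13=1248; k=4: 512+0+8·16·13=2176 → min 1248.
Length 4: M₁..M₄: k=1: 0+2688+35·28·16=18368; k=2: 7840+512+35·8·16=12832; k=3: 4816+0+35·4·16=7056 → min 7056 | M₂..M₅: k=2: 0+1248+28·8·13=4160; k=3: 896+832+28·4·13=3184; k=4: 2688+0+28·16·13=8512 → min 3184.
Top-level splits: k=1: (M₁..M₁)·(M₂..M₅) → 0+3184+35·28·13 = 15924; k=2: (M₁..M₂)·(M₃..M₅) → 7840+1248+35·8·13 = 12728; k=3: (M₁..M₃)·(M₄..M₅) → 4816+832+35·4·13 = 7468; k=4: (M₁..M₄)·(M₅..M₅) → 7056+0+35·16·13 = 14336.
Best split is after M₃, i.e. k = 3.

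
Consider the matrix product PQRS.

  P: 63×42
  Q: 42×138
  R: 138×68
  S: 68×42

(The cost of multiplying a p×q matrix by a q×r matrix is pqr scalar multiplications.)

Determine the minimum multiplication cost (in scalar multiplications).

Adjacent pairs: PQ = 63·42·138 = 365148; QR = 42·138·68 = 394128; RS = 138·68·42 = 394128.
Length 3: P..R: k=1: 0+394128+63·42·68=574056; k=2: 365148+0+63·138·68=956340 → min 574056 | Q..S: k=2: 0+394128+42·138·42=637560; k=3: 394128+0+42·68·42=514080 → min 514080.
Length 4: P..S: k=1: 0+514080+63·42·42=625212; k=2: 365148+394128+63·138·42=1124424; k=3: 574056+0+63·68·42=753984 → min 625212.
Optimal order: (P((QR)S)) with cost 625212.

625212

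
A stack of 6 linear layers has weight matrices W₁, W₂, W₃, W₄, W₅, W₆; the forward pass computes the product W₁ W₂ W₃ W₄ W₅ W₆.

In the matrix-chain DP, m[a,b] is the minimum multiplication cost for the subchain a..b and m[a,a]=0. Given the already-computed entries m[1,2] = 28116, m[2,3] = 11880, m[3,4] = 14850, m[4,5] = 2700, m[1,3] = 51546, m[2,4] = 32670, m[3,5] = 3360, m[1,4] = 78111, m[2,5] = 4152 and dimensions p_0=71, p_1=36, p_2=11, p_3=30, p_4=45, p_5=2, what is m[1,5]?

m[1,5] = min over k∈[1,4] of m[1,k]+m[k+1,5]+p_{0}·p_k·p_{5}.
k=1: 0 + 4152 + 71·36·2 = 9264; k=2: 28116 + 3360 + 71·11·2 = 33038; k=3: 51546 + 2700 + 71·30·2 = 58506; k=4: 78111 + 0 + 71·45·2 = 84501.
Minimum: 9264 at k=1.

9264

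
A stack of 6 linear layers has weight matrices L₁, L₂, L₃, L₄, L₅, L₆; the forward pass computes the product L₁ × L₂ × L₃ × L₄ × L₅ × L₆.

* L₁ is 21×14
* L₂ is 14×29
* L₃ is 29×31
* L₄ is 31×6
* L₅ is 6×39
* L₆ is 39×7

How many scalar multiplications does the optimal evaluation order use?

Adjacent pairs: L₁L₂ = 21·14·29 = 8526; L₂L₃ = 14·29·31 = 12586; L₃L₄ = 29·31·6 = 5394; L₄L₅ = 31·6·39 = 7254; L₅L₆ = 6·39·7 = 1638.
Length 3: L₁..L₃: k=1: 0+12586+21·14·31=21700; k=2: 8526+0+21·29·31=27405 → min 21700 | L₂..L₄: k=2: 0+5394+14·29·6=7830; k=3: 12586+0+14·31·6=15190 → min 7830 | L₃..L₅: k=3: 0+7254+29·31·39=42315; k=4: 5394+0+29·6·39=12180 → min 12180 | L₄..L₆: k=4: 0+1638+31·6·7=2940; k=5: 7254+0+31·39·7=15717 → min 2940.
Length 4: L₁..L₄: k=1: 0+7830+21·14·6=9594; k=2: 8526+5394+21·29·6=17574; k=3: 21700+0+21·31·6=25606 → min 9594 | L₂..L₅: k=2: 0+12180+14·29·39=28014; k=3: 12586+7254+14·31·39=36766; k=4: 7830+0+14·6·39=11106 → min 11106 | L₃..L₆: k=3: 0+2940+29·31·7=9233; k=4: 5394+1638+29·6·7=8250; k=5: 12180+0+29·39·7=20097 → min 8250.
Length 5: L₁..L₅: k=1: 0+11106+21·14·39=22572; k=2: 8526+12180+21·29·39=44457; k=3: 21700+7254+21·31·39=54343; k=4: 9594+0+21·6·39=14508 → min 14508 | L₂..L₆: k=2: 0+8250+14·29·7=11092; k=3: 12586+2940+14·31·7=18564; k=4: 7830+1638+14·6·7=10056; k=5: 11106+0+14·39·7=14928 → min 10056.
Length 6: L₁..L₆: k=1: 0+10056+21·14·7=12114; k=2: 8526+8250+21·29·7=21039; k=3: 21700+2940+21·31·7=29197; k=4: 9594+1638+21·6·7=12114; k=5: 14508+0+21·39·7=20241 → min 12114.
Optimal order: (L₁ × ((L₂ × (L₃ × L₄)) × (L₅ × L₆))) with cost 12114.

12114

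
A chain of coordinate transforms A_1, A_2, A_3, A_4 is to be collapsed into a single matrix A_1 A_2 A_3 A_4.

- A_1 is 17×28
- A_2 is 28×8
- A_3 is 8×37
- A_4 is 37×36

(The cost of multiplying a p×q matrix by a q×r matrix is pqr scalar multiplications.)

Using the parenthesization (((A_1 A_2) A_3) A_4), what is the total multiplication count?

(A_1 A_2): 17×28 by 28×8 → 17×8, cost 17·28·8 = 3808
((A_1 A_2) A_3): 17×8 by 8×37 → 17×37, cost 17·8·37 = 5032; cumulative 8840
(((A_1 A_2) A_3) A_4): 17×37 by 37×36 → 17×36, cost 17·37·36 = 22644; cumulative 31484
Total: 31484 scalar multiplications.

31484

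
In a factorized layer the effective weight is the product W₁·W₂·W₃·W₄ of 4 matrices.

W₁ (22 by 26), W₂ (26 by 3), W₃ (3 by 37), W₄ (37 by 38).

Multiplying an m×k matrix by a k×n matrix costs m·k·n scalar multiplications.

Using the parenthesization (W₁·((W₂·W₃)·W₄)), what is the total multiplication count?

(W₂·W₃): 26×3 by 3×37 → 26×37, cost 26·3·37 = 2886
((W₂·W₃)·W₄): 26×37 by 37×38 → 26×38, cost 26·37·38 = 36556; cumulative 39442
(W₁·((W₂·W₃)·W₄)): 22×26 by 26×38 → 22×38, cost 22·26·38 = 21736; cumulative 61178
Total: 61178 scalar multiplications.

61178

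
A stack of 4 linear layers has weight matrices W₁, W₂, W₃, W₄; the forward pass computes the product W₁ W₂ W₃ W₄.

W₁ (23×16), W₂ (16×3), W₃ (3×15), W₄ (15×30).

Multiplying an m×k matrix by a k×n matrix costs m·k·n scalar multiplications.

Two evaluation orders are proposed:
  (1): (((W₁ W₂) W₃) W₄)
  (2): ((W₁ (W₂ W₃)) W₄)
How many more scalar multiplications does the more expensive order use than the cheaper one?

4101

Order (1) = (((W₁ W₂) W₃) W₄): (W₁ W₂): 23×16 by 16×3 → 23×3, cost 23·16·3 = 1104; ((W₁ W₂) W₃): 23×3 by 3×15 → 23×15, cost 23·3·15 = 1035; cumulative 2139; (((W₁ W₂) W₃) W₄): 23×15 by 15×30 → 23×30, cost 23·15·30 = 10350; cumulative 12489. Total 12489.
Order (2) = ((W₁ (W₂ W₃)) W₄): (W₂ W₃): 16×3 by 3×15 → 16×15, cost 16·3·15 = 720; (W₁ (W₂ W₃)): 23×16 by 16×15 → 23×15, cost 23·16·15 = 5520; cumulative 6240; ((W₁ (W₂ W₃)) W₄): 23×15 by 15×30 → 23×30, cost 23·15·30 = 10350; cumulative 16590. Total 16590.
Difference: |12489 − 16590| = 4101.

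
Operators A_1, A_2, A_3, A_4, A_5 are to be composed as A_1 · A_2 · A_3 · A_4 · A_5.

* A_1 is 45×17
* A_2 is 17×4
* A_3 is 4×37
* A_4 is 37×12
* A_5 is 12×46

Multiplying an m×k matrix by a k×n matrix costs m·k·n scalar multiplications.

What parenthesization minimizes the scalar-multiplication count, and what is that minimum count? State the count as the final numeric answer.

15324

Adjacent pairs: A_1A_2 = 45·17·4 = 3060; A_2A_3 = 17·4·37 = 2516; A_3A_4 = 4·37·12 = 1776; A_4A_5 = 37·12·46 = 20424.
Length 3: A_1..A_3: k=1: 0+2516+45·17·37=30821; k=2: 3060+0+45·4·37=9720 → min 9720 | A_2..A_4: k=2: 0+1776+17·4·12=2592; k=3: 2516+0+17·37·12=10064 → min 2592 | A_3..A_5: k=3: 0+20424+4·37·46=27232; k=4: 1776+0+4·12·46=3984 → min 3984.
Length 4: A_1..A_4: k=1: 0+2592+45·17·12=11772; k=2: 3060+1776+45·4·12=6996; k=3: 9720+0+45·37·12=29700 → min 6996 | A_2..A_5: k=2: 0+3984+17·4·46=7112; k=3: 2516+20424+17·37·46=51874; k=4: 2592+0+17·12·46=11976 → min 7112.
Length 5: A_1..A_5: k=1: 0+7112+45·17·46=42302; k=2: 3060+3984+45·4·46=15324; k=3: 9720+20424+45·37·46=106734; k=4: 6996+0+45·12·46=31836 → min 15324.
Optimal parenthesization: ((A_1 · A_2) · ((A_3 · A_4) · A_5)) with cost 15324.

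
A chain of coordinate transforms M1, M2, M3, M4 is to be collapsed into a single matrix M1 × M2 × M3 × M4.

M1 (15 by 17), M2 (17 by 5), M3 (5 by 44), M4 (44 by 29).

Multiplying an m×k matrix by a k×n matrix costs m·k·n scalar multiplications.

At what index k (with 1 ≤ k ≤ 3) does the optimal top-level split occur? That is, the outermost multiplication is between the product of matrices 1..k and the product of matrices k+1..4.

2

Adjacent pairs: M1M2 = 15·17·5 = 1275; M2M3 = 17·5·44 = 3740; M3M4 = 5·44·29 = 6380.
Length 3: M1..M3: k=1: 0+3740+15·17·44=14960; k=2: 1275+0+15·5·44=4575 → min 4575 | M2..M4: k=2: 0+6380+17·5·29=8845; k=3: 3740+0+17·44·29=25432 → min 8845.
Top-level splits: k=1: (M1..M1)·(M2..M4) → 0+8845+15·17·29 = 16240; k=2: (M1..M2)·(M3..M4) → 1275+6380+15·5·29 = 9830; k=3: (M1..M3)·(M4..M4) → 4575+0+15·44·29 = 23715.
Best split is after M2, i.e. k = 2.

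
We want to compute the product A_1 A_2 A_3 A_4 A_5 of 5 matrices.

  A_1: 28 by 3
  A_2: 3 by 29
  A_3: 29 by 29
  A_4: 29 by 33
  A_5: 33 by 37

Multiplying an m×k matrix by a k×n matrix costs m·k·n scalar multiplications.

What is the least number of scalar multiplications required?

12165

Adjacent pairs: A_1A_2 = 28·3·29 = 2436; A_2A_3 = 3·29·29 = 2523; A_3A_4 = 29·29·33 = 27753; A_4A_5 = 29·33·37 = 35409.
Length 3: A_1..A_3: k=1: 0+2523+28·3·29=4959; k=2: 2436+0+28·29·29=25984 → min 4959 | A_2..A_4: k=2: 0+27753+3·29·33=30624; k=3: 2523+0+3·29·33=5394 → min 5394 | A_3..A_5: k=3: 0+35409+29·29·37=66526; k=4: 27753+0+29·33·37=63162 → min 63162.
Length 4: A_1..A_4: k=1: 0+5394+28·3·33=8166; k=2: 2436+27753+28·29·33=56985; k=3: 4959+0+28·29·33=31755 → min 8166 | A_2..A_5: k=2: 0+63162+3·29·37=66381; k=3: 2523+35409+3·29·37=41151; k=4: 5394+0+3·33·37=9057 → min 9057.
Length 5: A_1..A_5: k=1: 0+9057+28·3·37=12165; k=2: 2436+63162+28·29·37=95642; k=3: 4959+35409+28·29·37=70412; k=4: 8166+0+28·33·37=42354 → min 12165.
Optimal order: (A_1 (((A_2 A_3) A_4) A_5)) with cost 12165.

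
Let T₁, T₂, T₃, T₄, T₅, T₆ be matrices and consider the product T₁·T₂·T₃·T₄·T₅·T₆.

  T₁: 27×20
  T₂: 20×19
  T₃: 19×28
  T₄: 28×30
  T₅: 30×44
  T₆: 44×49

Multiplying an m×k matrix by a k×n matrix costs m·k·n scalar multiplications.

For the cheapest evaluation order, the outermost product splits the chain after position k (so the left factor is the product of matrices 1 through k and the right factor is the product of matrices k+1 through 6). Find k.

2

Adjacent pairs: T₁T₂ = 27·20·19 = 10260; T₂T₃ = 20·19·28 = 10640; T₃T₄ = 19·28·30 = 15960; T₄T₅ = 28·30·44 = 36960; T₅T₆ = 30·44·49 = 64680.
Length 3: T₁..T₃: k=1: 0+10640+27·20·28=25760; k=2: 10260+0+27·19·28=24624 → min 24624 | T₂..T₄: k=2: 0+15960+20·19·30=27360; k=3: 10640+0+20·28·30=27440 → min 27360 | T₃..T₅: k=3: 0+36960+19·28·44=60368; k=4: 15960+0+19·30·44=41040 → min 41040 | T₄..T₆: k=4: 0+64680+28·30·49=105840; k=5: 36960+0+28·44·49=97328 → min 97328.
Length 4: T₁..T₄: k=1: 0+27360+27·20·30=43560; k=2: 10260+15960+27·19·30=41610; k=3: 24624+0+27·28·30=47304 → min 41610 | T₂..T₅: k=2: 0+41040+20·19·44=57760; k=3: 10640+36960+20·28·44=72240; k=4: 27360+0+20·30·44=53760 → min 53760 | T₃..T₆: k=3: 0+97328+19·28·49=123396; k=4: 15960+64680+19·30·49=108570; k=5: 41040+0+19·44·49=82004 → min 82004.
Length 5: T₁..T₅: k=1: 0+53760+27·20·44=77520; k=2: 10260+41040+27·19·44=73872; k=3: 24624+36960+27·28·44=94848; k=4: 41610+0+27·30·44=77250 → min 73872 | T₂..T₆: k=2: 0+82004+20·19·49=100624; k=3: 10640+97328+20·28·49=135408; k=4: 27360+64680+20·30·49=121440; k=5: 53760+0+20·44·49=96880 → min 96880.
Top-level splits: k=1: (T₁..T₁)·(T₂..T₆) → 0+96880+27·20·49 = 123340; k=2: (T₁..T₂)·(T₃..T₆) → 10260+82004+27·19·49 = 117401; k=3: (T₁..T₃)·(T₄..T₆) → 24624+97328+27·28·49 = 158996; k=4: (T₁..T₄)·(T₅..T₆) → 41610+64680+27·30·49 = 145980; k=5: (T₁..T₅)·(T₆..T₆) → 73872+0+27·44·49 = 132084.
Best split is after T₂, i.e. k = 2.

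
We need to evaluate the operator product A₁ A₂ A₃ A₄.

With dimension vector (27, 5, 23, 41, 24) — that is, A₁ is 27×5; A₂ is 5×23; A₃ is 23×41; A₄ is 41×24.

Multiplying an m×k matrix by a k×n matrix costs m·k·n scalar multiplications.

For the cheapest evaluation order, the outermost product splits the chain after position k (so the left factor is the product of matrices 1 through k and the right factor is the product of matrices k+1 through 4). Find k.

Adjacent pairs: A₁A₂ = 27·5·23 = 3105; A₂A₃ = 5·23·41 = 4715; A₃A₄ = 23·41·24 = 22632.
Length 3: A₁..A₃: k=1: 0+4715+27·5·41=10250; k=2: 3105+0+27·23·41=28566 → min 10250 | A₂..A₄: k=2: 0+22632+5·23·24=25392; k=3: 4715+0+5·41·24=9635 → min 9635.
Top-level splits: k=1: (A₁..A₁)·(A₂..A₄) → 0+9635+27·5·24 = 12875; k=2: (A₁..A₂)·(A₃..A₄) → 3105+22632+27·23·24 = 40641; k=3: (A₁..A₃)·(A₄..A₄) → 10250+0+27·41·24 = 36818.
Best split is after A₁, i.e. k = 1.

1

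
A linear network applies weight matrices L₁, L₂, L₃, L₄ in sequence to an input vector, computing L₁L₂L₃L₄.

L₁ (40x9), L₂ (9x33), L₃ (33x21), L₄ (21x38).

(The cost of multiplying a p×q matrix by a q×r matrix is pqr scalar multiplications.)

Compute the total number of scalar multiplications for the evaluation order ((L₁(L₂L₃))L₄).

(L₂L₃): 9×33 by 33×21 → 9×21, cost 9·33·21 = 6237
(L₁(L₂L₃)): 40×9 by 9×21 → 40×21, cost 40·9·21 = 7560; cumulative 13797
((L₁(L₂L₃))L₄): 40×21 by 21×38 → 40×38, cost 40·21·38 = 31920; cumulative 45717
Total: 45717 scalar multiplications.

45717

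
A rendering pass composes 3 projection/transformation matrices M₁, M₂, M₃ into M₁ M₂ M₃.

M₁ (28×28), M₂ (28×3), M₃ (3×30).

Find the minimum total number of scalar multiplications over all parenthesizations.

Order (M₁ (M₂ M₃)): (M₂ M₃): 28×3 by 3×30 → 28×30, cost 28·3·30 = 2520; (M₁ (M₂ M₃)): 28×28 by 28×30 → 28×30, cost 28·28·30 = 23520; cumulative 26040. Total 26040.
Order ((M₁ M₂) M₃): (M₁ M₂): 28×28 by 28×3 → 28×3, cost 28·28·3 = 2352; ((M₁ M₂) M₃): 28×3 by 3×30 → 28×30, cost 28·3·30 = 2520; cumulative 4872. Total 4872.
Minimum: 4872.

4872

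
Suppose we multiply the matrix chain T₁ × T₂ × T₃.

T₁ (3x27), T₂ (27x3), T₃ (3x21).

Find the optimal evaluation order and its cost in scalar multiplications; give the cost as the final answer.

(T₁ × (T₂ × T₃)): cost 3402.
((T₁ × T₂) × T₃): cost 432.
Optimal: ((T₁ × T₂) × T₃) with cost 432.

432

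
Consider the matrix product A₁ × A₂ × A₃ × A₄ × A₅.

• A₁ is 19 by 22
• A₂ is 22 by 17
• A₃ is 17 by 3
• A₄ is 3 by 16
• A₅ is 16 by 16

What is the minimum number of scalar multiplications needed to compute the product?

Adjacent pairs: A₁A₂ = 19·22·17 = 7106; A₂A₃ = 22·17·3 = 1122; A₃A₄ = 17·3·16 = 816; A₄A₅ = 3·16·16 = 768.
Length 3: A₁..A₃: k=1: 0+1122+19·22·3=2376; k=2: 7106+0+19·17·3=8075 → min 2376 | A₂..A₄: k=2: 0+816+22·17·16=6800; k=3: 1122+0+22·3·16=2178 → min 2178 | A₃..A₅: k=3: 0+768+17·3·16=1584; k=4: 816+0+17·16·16=5168 → min 1584.
Length 4: A₁..A₄: k=1: 0+2178+19·22·16=8866; k=2: 7106+816+19·17·16=13090; k=3: 2376+0+19·3·16=3288 → min 3288 | A₂..A₅: k=2: 0+1584+22·17·16=7568; k=3: 1122+768+22·3·16=2946; k=4: 2178+0+22·16·16=7810 → min 2946.
Length 5: A₁..A₅: k=1: 0+2946+19·22·16=9634; k=2: 7106+1584+19·17·16=13858; k=3: 2376+768+19·3·16=4056; k=4: 3288+0+19·16·16=8152 → min 4056.
Optimal order: ((A₁ × (A₂ × A₃)) × (A₄ × A₅)) with cost 4056.

4056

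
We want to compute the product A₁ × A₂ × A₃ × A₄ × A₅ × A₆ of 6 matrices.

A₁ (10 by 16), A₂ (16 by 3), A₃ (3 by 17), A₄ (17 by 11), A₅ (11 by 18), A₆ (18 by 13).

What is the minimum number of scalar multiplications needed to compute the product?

Adjacent pairs: A₁A₂ = 10·16·3 = 480; A₂A₃ = 16·3·17 = 816; A₃A₄ = 3·17·11 = 561; A₄A₅ = 17·11·18 = 3366; A₅A₆ = 11·18·13 = 2574.
Length 3: A₁..A₃: k=1: 0+816+10·16·17=3536; k=2: 480+0+10·3·17=990 → min 990 | A₂..A₄: k=2: 0+561+16·3·11=1089; k=3: 816+0+16·17·11=3808 → min 1089 | A₃..A₅: k=3: 0+3366+3·17·18=4284; k=4: 561+0+3·11·18=1155 → min 1155 | A₄..A₆: k=4: 0+2574+17·11·13=5005; k=5: 3366+0+17·18·13=7344 → min 5005.
Length 4: A₁..A₄: k=1: 0+1089+10·16·11=2849; k=2: 480+561+10·3·11=1371; k=3: 990+0+10·17·11=2860 → min 1371 | A₂..A₅: k=2: 0+1155+16·3·18=2019; k=3: 816+3366+16·17·18=9078; k=4: 1089+0+16·11·18=4257 → min 2019 | A₃..A₆: k=3: 0+5005+3·17·13=5668; k=4: 561+2574+3·11·13=3564; k=5: 1155+0+3·18·13=1857 → min 1857.
Length 5: A₁..A₅: k=1: 0+2019+10·16·18=4899; k=2: 480+1155+10·3·18=2175; k=3: 990+3366+10·17·18=7416; k=4: 1371+0+10·11·18=3351 → min 2175 | A₂..A₆: k=2: 0+1857+16·3·13=2481; k=3: 816+5005+16·17·13=9357; k=4: 1089+2574+16·11·13=5951; k=5: 2019+0+16·18·13=5763 → min 2481.
Length 6: A₁..A₆: k=1: 0+2481+10·16·13=4561; k=2: 480+1857+10·3·13=2727; k=3: 990+5005+10·17·13=8205; k=4: 1371+2574+10·11·13=5375; k=5: 2175+0+10·18·13=4515 → min 2727.
Optimal order: ((A₁ × A₂) × (((A₃ × A₄) × A₅) × A₆)) with cost 2727.

2727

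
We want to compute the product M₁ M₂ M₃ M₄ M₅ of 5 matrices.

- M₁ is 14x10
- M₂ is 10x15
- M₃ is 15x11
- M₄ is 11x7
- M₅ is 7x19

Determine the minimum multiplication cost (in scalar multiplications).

Adjacent pairs: M₁M₂ = 14·10·15 = 2100; M₂M₃ = 10·15·11 = 1650; M₃M₄ = 15·11·7 = 1155; M₄M₅ = 11·7·19 = 1463.
Length 3: M₁..M₃: k=1: 0+1650+14·10·11=3190; k=2: 2100+0+14·15·11=4410 → min 3190 | M₂..M₄: k=2: 0+1155+10·15·7=2205; k=3: 1650+0+10·11·7=2420 → min 2205 | M₃..M₅: k=3: 0+1463+15·11·19=4598; k=4: 1155+0+15·7·19=3150 → min 3150.
Length 4: M₁..M₄: k=1: 0+2205+14·10·7=3185; k=2: 2100+1155+14·15·7=4725; k=3: 3190+0+14·11·7=4268 → min 3185 | M₂..M₅: k=2: 0+3150+10·15·19=6000; k=3: 1650+1463+10·11·19=5203; k=4: 2205+0+10·7·19=3535 → min 3535.
Length 5: M₁..M₅: k=1: 0+3535+14·10·19=6195; k=2: 2100+3150+14·15·19=9240; k=3: 3190+1463+14·11·19=7579; k=4: 3185+0+14·7·19=5047 → min 5047.
Optimal order: ((M₁ (M₂ (M₃ M₄))) M₅) with cost 5047.

5047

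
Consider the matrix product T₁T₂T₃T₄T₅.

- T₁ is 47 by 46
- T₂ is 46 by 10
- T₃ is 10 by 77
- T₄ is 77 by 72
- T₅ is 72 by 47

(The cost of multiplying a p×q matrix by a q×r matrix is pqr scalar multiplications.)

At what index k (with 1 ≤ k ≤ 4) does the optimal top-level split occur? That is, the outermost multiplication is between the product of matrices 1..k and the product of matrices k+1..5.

Adjacent pairs: T₁T₂ = 47·46·10 = 21620; T₂T₃ = 46·10·77 = 35420; T₃T₄ = 10·77·72 = 55440; T₄T₅ = 77·72·47 = 260568.
Length 3: T₁..T₃: k=1: 0+35420+47·46·77=201894; k=2: 21620+0+47·10·77=57810 → min 57810 | T₂..T₄: k=2: 0+55440+46·10·72=88560; k=3: 35420+0+46·77·72=290444 → min 88560 | T₃..T₅: k=3: 0+260568+10·77·47=296758; k=4: 55440+0+10·72·47=89280 → min 89280.
Length 4: T₁..T₄: k=1: 0+88560+47·46·72=244224; k=2: 21620+55440+47·10·72=110900; k=3: 57810+0+47·77·72=318378 → min 110900 | T₂..T₅: k=2: 0+89280+46·10·47=110900; k=3: 35420+260568+46·77·47=462462; k=4: 88560+0+46·72·47=244224 → min 110900.
Top-level splits: k=1: (T₁..T₁)·(T₂..T₅) → 0+110900+47·46·47 = 212514; k=2: (T₁..T₂)·(T₃..T₅) → 21620+89280+47·10·47 = 132990; k=3: (T₁..T₃)·(T₄..T₅) → 57810+260568+47·77·47 = 488471; k=4: (T₁..T₄)·(T₅..T₅) → 110900+0+47·72·47 = 269948.
Best split is after T₂, i.e. k = 2.

2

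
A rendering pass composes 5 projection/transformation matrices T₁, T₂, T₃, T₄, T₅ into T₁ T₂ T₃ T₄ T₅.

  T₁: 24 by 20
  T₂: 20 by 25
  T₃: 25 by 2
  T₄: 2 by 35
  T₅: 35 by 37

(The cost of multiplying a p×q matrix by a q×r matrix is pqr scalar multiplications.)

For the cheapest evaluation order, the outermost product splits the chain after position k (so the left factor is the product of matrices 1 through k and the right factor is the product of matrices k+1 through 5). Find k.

Adjacent pairs: T₁T₂ = 24·20·25 = 12000; T₂T₃ = 20·25·2 = 1000; T₃T₄ = 25·2·35 = 1750; T₄T₅ = 2·35·37 = 2590.
Length 3: T₁..T₃: k=1: 0+1000+24·20·2=1960; k=2: 12000+0+24·25·2=13200 → min 1960 | T₂..T₄: k=2: 0+1750+20·25·35=19250; k=3: 1000+0+20·2·35=2400 → min 2400 | T₃..T₅: k=3: 0+2590+25·2·37=4440; k=4: 1750+0+25·35·37=34125 → min 4440.
Length 4: T₁..T₄: k=1: 0+2400+24·20·35=19200; k=2: 12000+1750+24·25·35=34750; k=3: 1960+0+24·2·35=3640 → min 3640 | T₂..T₅: k=2: 0+4440+20·25·37=22940; k=3: 1000+2590+20·2·37=5070; k=4: 2400+0+20·35·37=28300 → min 5070.
Top-level splits: k=1: (T₁..T₁)·(T₂..T₅) → 0+5070+24·20·37 = 22830; k=2: (T₁..T₂)·(T₃..T₅) → 12000+4440+24·25·37 = 38640; k=3: (T₁..T₃)·(T₄..T₅) → 1960+2590+24·2·37 = 6326; k=4: (T₁..T₄)·(T₅..T₅) → 3640+0+24·35·37 = 34720.
Best split is after T₃, i.e. k = 3.

3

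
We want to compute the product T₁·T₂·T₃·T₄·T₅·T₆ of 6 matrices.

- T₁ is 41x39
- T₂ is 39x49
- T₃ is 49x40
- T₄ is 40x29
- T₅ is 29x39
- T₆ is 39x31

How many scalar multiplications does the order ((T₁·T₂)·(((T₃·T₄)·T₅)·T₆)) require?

(T₁·T₂): 41×39 by 39×49 → 41×49, cost 41·39·49 = 78351
(T₃·T₄): 49×40 by 40×29 → 49×29, cost 49·40·29 = 56840
((T₃·T₄)·T₅): 49×29 by 29×39 → 49×39, cost 49·29·39 = 55419; cumulative 112259
(((T₃·T₄)·T₅)·T₆): 49×39 by 39×31 → 49×31, cost 49·39·31 = 59241; cumulative 171500
((T₁·T₂)·(((T₃·T₄)·T₅)·T₆)): 41×49 by 49×31 → 41×31, cost 41·49·31 = 62279; cumulative 312130
Total: 312130 scalar multiplications.

312130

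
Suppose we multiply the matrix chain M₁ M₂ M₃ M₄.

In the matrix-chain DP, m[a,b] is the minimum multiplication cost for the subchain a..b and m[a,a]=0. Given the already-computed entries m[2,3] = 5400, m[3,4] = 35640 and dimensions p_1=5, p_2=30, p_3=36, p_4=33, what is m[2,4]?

11340

m[2,4] = min over k∈[2,3] of m[2,k]+m[k+1,4]+p_{1}·p_k·p_{4}.
k=2: 0 + 35640 + 5·30·33 = 40590; k=3: 5400 + 0 + 5·36·33 = 11340.
Minimum: 11340 at k=3.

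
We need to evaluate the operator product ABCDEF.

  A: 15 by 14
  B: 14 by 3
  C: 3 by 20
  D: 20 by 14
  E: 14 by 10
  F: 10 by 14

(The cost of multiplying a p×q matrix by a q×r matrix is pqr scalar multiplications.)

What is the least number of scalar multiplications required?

2940

Adjacent pairs: AB = 15·14·3 = 630; BC = 14·3·20 = 840; CD = 3·20·14 = 840; DE = 20·14·10 = 2800; EF = 14·10·14 = 1960.
Length 3: A..C: k=1: 0+840+15·14·20=5040; k=2: 630+0+15·3·20=1530 → min 1530 | B..D: k=2: 0+840+14·3·14=1428; k=3: 840+0+14·20·14=4760 → min 1428 | C..E: k=3: 0+2800+3·20·10=3400; k=4: 840+0+3·14·10=1260 → min 1260 | D..F: k=4: 0+1960+20·14·14=5880; k=5: 2800+0+20·10·14=5600 → min 5600.
Length 4: A..D: k=1: 0+1428+15·14·14=4368; k=2: 630+840+15·3·14=2100; k=3: 1530+0+15·20·14=5730 → min 2100 | B..E: k=2: 0+1260+14·3·10=1680; k=3: 840+2800+14·20·10=6440; k=4: 1428+0+14·14·10=3388 → min 1680 | C..F: k=3: 0+5600+3·20·14=6440; k=4: 840+1960+3·14·14=3388; k=5: 1260+0+3·10·14=1680 → min 1680.
Length 5: A..E: k=1: 0+1680+15·14·10=3780; k=2: 630+1260+15·3·10=2340; k=3: 1530+2800+15·20·10=7330; k=4: 2100+0+15·14·10=4200 → min 2340 | B..F: k=2: 0+1680+14·3·14=2268; k=3: 840+5600+14·20·14=10360; k=4: 1428+1960+14·14·14=6132; k=5: 1680+0+14·10·14=3640 → min 2268.
Length 6: A..F: k=1: 0+2268+15·14·14=5208; k=2: 630+1680+15·3·14=2940; k=3: 1530+5600+15·20·14=11330; k=4: 2100+1960+15·14·14=7000; k=5: 2340+0+15·10·14=4440 → min 2940.
Optimal order: ((AB)(((CD)E)F)) with cost 2940.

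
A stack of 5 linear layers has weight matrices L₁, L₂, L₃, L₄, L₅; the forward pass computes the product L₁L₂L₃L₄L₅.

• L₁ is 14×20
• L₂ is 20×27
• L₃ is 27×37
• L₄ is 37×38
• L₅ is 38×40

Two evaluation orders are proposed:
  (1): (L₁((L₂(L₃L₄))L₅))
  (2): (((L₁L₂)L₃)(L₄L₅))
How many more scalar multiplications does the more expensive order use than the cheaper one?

Order (1) = (L₁((L₂(L₃L₄))L₅)): (L₃L₄): 27×37 by 37×38 → 27×38, cost 27·37·38 = 37962; (L₂(L₃L₄)): 20×27 by 27×38 → 20×38, cost 20·27·38 = 20520; cumulative 58482; ((L₂(L₃L₄))L₅): 20×38 by 38×40 → 20×40, cost 20·38·40 = 30400; cumulative 88882; (L₁((L₂(L₃L₄))L₅)): 14×20 by 20×40 → 14×40, cost 14·20·40 = 11200; cumulative 100082. Total 100082.
Order (2) = (((L₁L₂)L₃)(L₄L₅)): (L₁L₂): 14×20 by 20×27 → 14×27, cost 14·20·27 = 7560; ((L₁L₂)L₃): 14×27 by 27×37 → 14×37, cost 14·27·37 = 13986; cumulative 21546; (L₄L₅): 37×38 by 38×40 → 37×40, cost 37·38·40 = 56240; (((L₁L₂)L₃)(L₄L₅)): 14×37 by 37×40 → 14×40, cost 14·37·40 = 20720; cumulative 98506. Total 98506.
Difference: |100082 − 98506| = 1576.

1576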